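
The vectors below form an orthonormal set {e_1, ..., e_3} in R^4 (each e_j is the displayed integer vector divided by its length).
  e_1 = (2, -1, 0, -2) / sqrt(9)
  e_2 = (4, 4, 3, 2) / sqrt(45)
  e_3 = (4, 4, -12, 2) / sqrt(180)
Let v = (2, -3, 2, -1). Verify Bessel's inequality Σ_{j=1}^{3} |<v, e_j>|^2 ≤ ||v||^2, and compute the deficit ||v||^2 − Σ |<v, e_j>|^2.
Σ |<v, e_j>|^2 = 14; ||v||^2 = 18; deficit = 4

Write each e_j = u_j / sqrt(<u_j, u_j>) where u_j is the displayed integer vector. Then <v, e_j> = <v, u_j> / sqrt(<u_j, u_j>), so |<v, e_j>|^2 = <v, u_j>^2 / <u_j, u_j>.
Coefficients: <v, e_1> = 9/sqrt(9), <v, e_2> = 0/sqrt(45), <v, e_3> = -30/sqrt(180).
Square and sum: Σ |<v, e_j>|^2 = 14.
Compute ||v||^2 = v·v = 18.
Deficit = 18 − 14 = 4 ≥ 0, confirming Bessel's inequality. (The deficit equals ||v − Σ <v,e_j> e_j||^2, the squared distance from v to span{e_j}.)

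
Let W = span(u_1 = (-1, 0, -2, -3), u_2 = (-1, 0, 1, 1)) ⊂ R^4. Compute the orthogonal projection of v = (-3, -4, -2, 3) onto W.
proj_W(v) = (-29/13, 0, 14/13, 9/13)

Set up U = [u_1 | ... | u_2] ∈ R^(4×2). The projector onto W = col(U) is P = U (U^T U)^(-1) U^T.
Compute U^T U =
  [14, -4]
  [-4, 3],
and U^T v = (-2, 4).
Solve U^T U · c = U^T v for the coefficients: c = (5/13, 24/13). The projection is proj_W(v) = U c.
Check: (v - proj_W(v)) · u_1 = 0  (should be 0).
Check: (v - proj_W(v)) · u_2 = 0  (should be 0).
Result: proj_W(v) = (-29/13, 0, 14/13, 9/13).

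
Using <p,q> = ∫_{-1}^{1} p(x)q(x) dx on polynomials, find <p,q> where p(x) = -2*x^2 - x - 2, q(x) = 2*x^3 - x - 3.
<p,q> = 238/15

Expand the product: p(x)·q(x) = -4*x^5 - 2*x^4 - 2*x^3 + 7*x^2 + 5*x + 6.
∫_{-1}^{1} of each monomial x^k gives [2/(k+1) if k even, 0 if k odd]. Integrating term-by-term (or equivalently evaluating the antiderivative F(x) = -2*x^6/3 - 2*x^5/5 - x^4/2 + 7*x^3/3 + 5*x^2/2 + 6*x at the endpoints):
  F(1) − F(−1) = 139/15 − (-33/5) = 238/15.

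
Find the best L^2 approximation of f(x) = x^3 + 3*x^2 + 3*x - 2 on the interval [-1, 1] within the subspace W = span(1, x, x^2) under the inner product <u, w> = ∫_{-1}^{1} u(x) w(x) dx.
g(x) = 3*x^2 + 18*x/5 - 2

The best approximation g ∈ W is the orthogonal projection of f onto W. Writing g = a_0 + a_1 x + a_2 x^2, the coefficients solve the normal equations G · a = b where
  G_{ij} = <φ_i, φ_j> and b_i = <f, φ_i>, with φ_0 = 1, φ_1 = x, φ_2 = x^2.
G =
  [2, 0, 2/3]
  [0, 2/3, 0]
  [2/3, 0, 2/5],
b = (-2, 12/5, -2/15).
Solving gives a_0 = -2, a_1 = 18/5, a_2 = 3, so
  g(x) = 3*x^2 + 18*x/5 - 2.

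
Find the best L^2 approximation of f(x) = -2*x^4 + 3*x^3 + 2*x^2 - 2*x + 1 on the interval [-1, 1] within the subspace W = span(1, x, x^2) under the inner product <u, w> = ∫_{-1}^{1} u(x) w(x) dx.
g(x) = 2*x^2/7 - x/5 + 41/35

The best approximation g ∈ W is the orthogonal projection of f onto W. Writing g = a_0 + a_1 x + a_2 x^2, the coefficients solve the normal equations G · a = b where
  G_{ij} = <φ_i, φ_j> and b_i = <f, φ_i>, with φ_0 = 1, φ_1 = x, φ_2 = x^2.
G =
  [2, 0, 2/3]
  [0, 2/3, 0]
  [2/3, 0, 2/5],
b = (38/15, -2/15, 94/105).
Solving gives a_0 = 41/35, a_1 = -1/5, a_2 = 2/7, so
  g(x) = 2*x^2/7 - x/5 + 41/35.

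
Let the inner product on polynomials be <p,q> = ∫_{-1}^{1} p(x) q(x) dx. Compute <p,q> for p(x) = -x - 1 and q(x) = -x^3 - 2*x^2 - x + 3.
<p,q> = -18/5

Expand the product: p(x)·q(x) = x^4 + 3*x^3 + 3*x^2 - 2*x - 3.
∫_{-1}^{1} of each monomial x^k gives [2/(k+1) if k even, 0 if k odd]. Integrating term-by-term (or equivalently evaluating the antiderivative F(x) = x^5/5 + 3*x^4/4 + x^3 - x^2 - 3*x at the endpoints):
  F(1) − F(−1) = -41/20 − (31/20) = -18/5.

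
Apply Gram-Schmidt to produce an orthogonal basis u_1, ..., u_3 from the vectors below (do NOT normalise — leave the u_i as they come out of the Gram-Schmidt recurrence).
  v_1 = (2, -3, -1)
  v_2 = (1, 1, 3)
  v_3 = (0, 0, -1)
Orthogonal basis:
  u_1 = (2, -3, -1)
  u_2 = (11/7, 1/7, 19/7)
  u_3 = (20/69, 35/138, -25/138)

Apply the Gram-Schmidt recurrence
  u_1 = v_1
  u_i = v_i − Σ_{j<i} ((v_i · u_j) / (u_j · u_j)) · u_j.

Step by step this gives:
  u_1 = (2, -3, -1)
  u_2 = (11/7, 1/7, 19/7)
  u_3 = (20/69, 35/138, -25/138)

Orthogonality check:
  u_2 · u_1 = 0 (should be 0)
  u_3 · u_1 = 0 (should be 0)
  u_3 · u_2 = 0 (should be 0)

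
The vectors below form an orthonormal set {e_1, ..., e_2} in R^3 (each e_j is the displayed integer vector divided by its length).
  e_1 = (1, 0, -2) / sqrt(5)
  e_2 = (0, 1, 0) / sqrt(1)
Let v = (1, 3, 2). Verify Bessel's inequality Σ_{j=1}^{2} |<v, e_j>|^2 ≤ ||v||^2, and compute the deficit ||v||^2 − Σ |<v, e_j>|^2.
Σ |<v, e_j>|^2 = 54/5; ||v||^2 = 14; deficit = 16/5

Write each e_j = u_j / sqrt(<u_j, u_j>) where u_j is the displayed integer vector. Then <v, e_j> = <v, u_j> / sqrt(<u_j, u_j>), so |<v, e_j>|^2 = <v, u_j>^2 / <u_j, u_j>.
Coefficients: <v, e_1> = -3/sqrt(5), <v, e_2> = 3/sqrt(1).
Square and sum: Σ |<v, e_j>|^2 = 54/5.
Compute ||v||^2 = v·v = 14.
Deficit = 14 − 54/5 = 16/5 ≥ 0, confirming Bessel's inequality. (The deficit equals ||v − Σ <v,e_j> e_j||^2, the squared distance from v to span{e_j}.)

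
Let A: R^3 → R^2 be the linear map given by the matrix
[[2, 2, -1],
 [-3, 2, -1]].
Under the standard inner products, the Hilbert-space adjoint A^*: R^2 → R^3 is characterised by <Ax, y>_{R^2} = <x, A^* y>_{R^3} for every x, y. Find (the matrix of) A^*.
A^* = A^T =
[[2, -3],
 [2, 2],
 [-1, -1]]

For real matrices with standard dot products, the defining identity <Ax, y> = <x, A^* y> gives (Ax)^T y = x^T (A^*) y, i.e. x^T A^T y = x^T (A^*) y. Since this holds for all x, y, we must have A^* = A^T. Therefore
A^* =
[[2, -3],
 [2, 2],
 [-1, -1]].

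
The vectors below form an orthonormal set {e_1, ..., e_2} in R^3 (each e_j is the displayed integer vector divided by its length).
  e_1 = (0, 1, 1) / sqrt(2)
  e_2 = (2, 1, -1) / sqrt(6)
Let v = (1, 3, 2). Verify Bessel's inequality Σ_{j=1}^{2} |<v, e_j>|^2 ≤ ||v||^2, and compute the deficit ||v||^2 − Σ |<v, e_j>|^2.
Σ |<v, e_j>|^2 = 14; ||v||^2 = 14; deficit = 0

Write each e_j = u_j / sqrt(<u_j, u_j>) where u_j is the displayed integer vector. Then <v, e_j> = <v, u_j> / sqrt(<u_j, u_j>), so |<v, e_j>|^2 = <v, u_j>^2 / <u_j, u_j>.
Coefficients: <v, e_1> = 5/sqrt(2), <v, e_2> = 3/sqrt(6).
Square and sum: Σ |<v, e_j>|^2 = 14.
Compute ||v||^2 = v·v = 14.
Deficit = 14 − 14 = 0 ≥ 0, confirming Bessel's inequality. (The deficit equals ||v − Σ <v,e_j> e_j||^2, the squared distance from v to span{e_j}.)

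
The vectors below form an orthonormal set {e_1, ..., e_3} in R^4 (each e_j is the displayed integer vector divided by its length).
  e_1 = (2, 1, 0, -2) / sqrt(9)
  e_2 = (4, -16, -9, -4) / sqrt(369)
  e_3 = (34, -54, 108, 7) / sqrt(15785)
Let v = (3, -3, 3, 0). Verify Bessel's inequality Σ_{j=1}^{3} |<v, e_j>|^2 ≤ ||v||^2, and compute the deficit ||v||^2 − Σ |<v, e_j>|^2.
Σ |<v, e_j>|^2 = 1422/55; ||v||^2 = 27; deficit = 63/55

Write each e_j = u_j / sqrt(<u_j, u_j>) where u_j is the displayed integer vector. Then <v, e_j> = <v, u_j> / sqrt(<u_j, u_j>), so |<v, e_j>|^2 = <v, u_j>^2 / <u_j, u_j>.
Coefficients: <v, e_1> = 3/sqrt(9), <v, e_2> = 33/sqrt(369), <v, e_3> = 588/sqrt(15785).
Square and sum: Σ |<v, e_j>|^2 = 1422/55.
Compute ||v||^2 = v·v = 27.
Deficit = 27 − 1422/55 = 63/55 ≥ 0, confirming Bessel's inequality. (The deficit equals ||v − Σ <v,e_j> e_j||^2, the squared distance from v to span{e_j}.)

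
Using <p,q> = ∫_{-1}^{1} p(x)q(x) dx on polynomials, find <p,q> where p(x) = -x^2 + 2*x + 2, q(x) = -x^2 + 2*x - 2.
<p,q> = -74/15

Expand the product: p(x)·q(x) = x^4 - 4*x^3 + 4*x^2 - 4.
∫_{-1}^{1} of each monomial x^k gives [2/(k+1) if k even, 0 if k odd]. Integrating term-by-term (or equivalently evaluating the antiderivative F(x) = x^5/5 - x^4 + 4*x^3/3 - 4*x at the endpoints):
  F(1) − F(−1) = -52/15 − (22/15) = -74/15.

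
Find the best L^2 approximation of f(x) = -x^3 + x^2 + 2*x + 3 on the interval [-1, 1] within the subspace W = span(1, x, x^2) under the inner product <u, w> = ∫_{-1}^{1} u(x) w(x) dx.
g(x) = x^2 + 7*x/5 + 3

The best approximation g ∈ W is the orthogonal projection of f onto W. Writing g = a_0 + a_1 x + a_2 x^2, the coefficients solve the normal equations G · a = b where
  G_{ij} = <φ_i, φ_j> and b_i = <f, φ_i>, with φ_0 = 1, φ_1 = x, φ_2 = x^2.
G =
  [2, 0, 2/3]
  [0, 2/3, 0]
  [2/3, 0, 2/5],
b = (20/3, 14/15, 12/5).
Solving gives a_0 = 3, a_1 = 7/5, a_2 = 1, so
  g(x) = x^2 + 7*x/5 + 3.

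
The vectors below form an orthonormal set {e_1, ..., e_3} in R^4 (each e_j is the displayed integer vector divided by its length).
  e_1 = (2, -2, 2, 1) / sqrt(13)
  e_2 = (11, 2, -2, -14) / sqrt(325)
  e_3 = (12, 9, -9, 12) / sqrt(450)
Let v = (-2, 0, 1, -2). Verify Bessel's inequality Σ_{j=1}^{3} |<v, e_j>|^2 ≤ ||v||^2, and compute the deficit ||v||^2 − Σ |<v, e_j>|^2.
Σ |<v, e_j>|^2 = 17/2; ||v||^2 = 9; deficit = 1/2

Write each e_j = u_j / sqrt(<u_j, u_j>) where u_j is the displayed integer vector. Then <v, e_j> = <v, u_j> / sqrt(<u_j, u_j>), so |<v, e_j>|^2 = <v, u_j>^2 / <u_j, u_j>.
Coefficients: <v, e_1> = -4/sqrt(13), <v, e_2> = 4/sqrt(325), <v, e_3> = -57/sqrt(450).
Square and sum: Σ |<v, e_j>|^2 = 17/2.
Compute ||v||^2 = v·v = 9.
Deficit = 9 − 17/2 = 1/2 ≥ 0, confirming Bessel's inequality. (The deficit equals ||v − Σ <v,e_j> e_j||^2, the squared distance from v to span{e_j}.)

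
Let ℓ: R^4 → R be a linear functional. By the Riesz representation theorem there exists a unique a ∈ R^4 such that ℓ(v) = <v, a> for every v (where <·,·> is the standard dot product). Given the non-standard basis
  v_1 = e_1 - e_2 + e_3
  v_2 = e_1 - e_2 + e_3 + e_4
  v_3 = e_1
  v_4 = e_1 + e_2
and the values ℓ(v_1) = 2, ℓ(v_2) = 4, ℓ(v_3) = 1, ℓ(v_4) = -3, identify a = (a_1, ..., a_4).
a = (1, -4, -3, 2)

Write a = (a_1, ..., a_4) in the standard basis. For each basis vector v_i, ℓ(v_i) = <v_i, a> is a linear equation in the a_j's. Collect the n equations into a matrix system V a = ℓ, where row i of V is v_i (expressed in the standard basis). Since V is invertible (lower-triangular with 1s on the diagonal, up to permutation), solve by back-substitution:
  V =
[[1, -1, 1, 0],
 [1, -1, 1, 1],
 [1, 0, 0, 0],
 [1, 1, 0, 0]]
  V a = (2, 4, 1, -3)
Solving gives a = (1, -4, -3, 2).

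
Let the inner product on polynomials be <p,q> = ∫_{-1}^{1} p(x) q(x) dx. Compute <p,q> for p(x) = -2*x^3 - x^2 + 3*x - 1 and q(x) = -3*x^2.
<p,q> = 16/5

Expand the product: p(x)·q(x) = 6*x^5 + 3*x^4 - 9*x^3 + 3*x^2.
∫_{-1}^{1} of each monomial x^k gives [2/(k+1) if k even, 0 if k odd]. Integrating term-by-term (or equivalently evaluating the antiderivative F(x) = x^6 + 3*x^5/5 - 9*x^4/4 + x^3 at the endpoints):
  F(1) − F(−1) = 7/20 − (-57/20) = 16/5.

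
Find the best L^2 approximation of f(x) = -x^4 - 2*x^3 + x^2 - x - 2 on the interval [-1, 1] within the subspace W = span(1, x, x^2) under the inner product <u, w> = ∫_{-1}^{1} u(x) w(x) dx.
g(x) = x^2/7 - 11*x/5 - 67/35

The best approximation g ∈ W is the orthogonal projection of f onto W. Writing g = a_0 + a_1 x + a_2 x^2, the coefficients solve the normal equations G · a = b where
  G_{ij} = <φ_i, φ_j> and b_i = <f, φ_i>, with φ_0 = 1, φ_1 = x, φ_2 = x^2.
G =
  [2, 0, 2/3]
  [0, 2/3, 0]
  [2/3, 0, 2/5],
b = (-56/15, -22/15, -128/105).
Solving gives a_0 = -67/35, a_1 = -11/5, a_2 = 1/7, so
  g(x) = x^2/7 - 11*x/5 - 67/35.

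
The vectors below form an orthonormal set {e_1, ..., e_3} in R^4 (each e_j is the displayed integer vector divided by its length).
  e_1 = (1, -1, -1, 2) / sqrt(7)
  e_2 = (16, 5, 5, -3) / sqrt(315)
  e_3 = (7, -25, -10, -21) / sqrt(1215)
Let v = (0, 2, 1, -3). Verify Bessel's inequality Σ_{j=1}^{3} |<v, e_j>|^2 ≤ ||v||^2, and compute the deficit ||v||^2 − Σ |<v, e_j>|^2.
Σ |<v, e_j>|^2 = 362/27; ||v||^2 = 14; deficit = 16/27

Write each e_j = u_j / sqrt(<u_j, u_j>) where u_j is the displayed integer vector. Then <v, e_j> = <v, u_j> / sqrt(<u_j, u_j>), so |<v, e_j>|^2 = <v, u_j>^2 / <u_j, u_j>.
Coefficients: <v, e_1> = -9/sqrt(7), <v, e_2> = 24/sqrt(315), <v, e_3> = 3/sqrt(1215).
Square and sum: Σ |<v, e_j>|^2 = 362/27.
Compute ||v||^2 = v·v = 14.
Deficit = 14 − 362/27 = 16/27 ≥ 0, confirming Bessel's inequality. (The deficit equals ||v − Σ <v,e_j> e_j||^2, the squared distance from v to span{e_j}.)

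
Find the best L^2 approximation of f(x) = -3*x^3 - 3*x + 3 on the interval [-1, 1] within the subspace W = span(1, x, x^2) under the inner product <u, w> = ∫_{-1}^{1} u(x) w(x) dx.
g(x) = 3 - 24*x/5

The best approximation g ∈ W is the orthogonal projection of f onto W. Writing g = a_0 + a_1 x + a_2 x^2, the coefficients solve the normal equations G · a = b where
  G_{ij} = <φ_i, φ_j> and b_i = <f, φ_i>, with φ_0 = 1, φ_1 = x, φ_2 = x^2.
G =
  [2, 0, 2/3]
  [0, 2/3, 0]
  [2/3, 0, 2/5],
b = (6, -16/5, 2).
Solving gives a_0 = 3, a_1 = -24/5, a_2 = 0, so
  g(x) = 3 - 24*x/5.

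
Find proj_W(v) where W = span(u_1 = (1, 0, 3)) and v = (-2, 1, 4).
proj_W(v) = (1, 0, 3)

Set up U = [u_1 | ... | u_1] ∈ R^(3×1). The projector onto W = col(U) is P = U (U^T U)^(-1) U^T.
Compute U^T U =
  [10],
and U^T v = (10).
Solve U^T U · c = U^T v for the coefficients: c = (1). The projection is proj_W(v) = U c.
Check: (v - proj_W(v)) · u_1 = 0  (should be 0).
Result: proj_W(v) = (1, 0, 3).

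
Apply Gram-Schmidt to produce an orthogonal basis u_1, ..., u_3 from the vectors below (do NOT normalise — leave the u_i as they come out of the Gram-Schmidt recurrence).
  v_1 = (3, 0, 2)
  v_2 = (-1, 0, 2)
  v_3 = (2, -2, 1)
Orthogonal basis:
  u_1 = (3, 0, 2)
  u_2 = (-16/13, 0, 24/13)
  u_3 = (0, -2, 0)

Apply the Gram-Schmidt recurrence
  u_1 = v_1
  u_i = v_i − Σ_{j<i} ((v_i · u_j) / (u_j · u_j)) · u_j.

Step by step this gives:
  u_1 = (3, 0, 2)
  u_2 = (-16/13, 0, 24/13)
  u_3 = (0, -2, 0)

Orthogonality check:
  u_2 · u_1 = 0 (should be 0)
  u_3 · u_1 = 0 (should be 0)
  u_3 · u_2 = 0 (should be 0)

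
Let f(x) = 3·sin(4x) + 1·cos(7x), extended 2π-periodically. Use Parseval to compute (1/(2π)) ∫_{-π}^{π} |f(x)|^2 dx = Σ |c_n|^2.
Σ |c_n|^2 = 5

Expand |f|^2 and use orthogonality of {sin(nx), cos(mx)} on [-π, π]:
  ∫_{-π}^{π} sin(nx)^2 dx = π, ∫ cos(mx)^2 dx = π, and cross terms integrate to 0.
So ∫_{-π}^{π} f(x)^2 dx = 3^2 · π + 1^2 · π = (9 + 1)π.
Divide by 2π: (9 + 1)/2 = 5.
By Parseval, this equals Σ |c_n|^2.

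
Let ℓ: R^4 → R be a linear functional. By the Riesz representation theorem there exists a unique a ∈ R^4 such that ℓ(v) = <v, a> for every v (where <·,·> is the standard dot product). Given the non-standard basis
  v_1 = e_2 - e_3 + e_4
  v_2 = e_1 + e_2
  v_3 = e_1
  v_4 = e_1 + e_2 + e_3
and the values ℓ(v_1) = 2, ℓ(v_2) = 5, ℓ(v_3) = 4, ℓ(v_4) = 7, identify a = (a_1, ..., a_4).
a = (4, 1, 2, 3)

Write a = (a_1, ..., a_4) in the standard basis. For each basis vector v_i, ℓ(v_i) = <v_i, a> is a linear equation in the a_j's. Collect the n equations into a matrix system V a = ℓ, where row i of V is v_i (expressed in the standard basis). Since V is invertible (lower-triangular with 1s on the diagonal, up to permutation), solve by back-substitution:
  V =
[[0, 1, -1, 1],
 [1, 1, 0, 0],
 [1, 0, 0, 0],
 [1, 1, 1, 0]]
  V a = (2, 5, 4, 7)
Solving gives a = (4, 1, 2, 3).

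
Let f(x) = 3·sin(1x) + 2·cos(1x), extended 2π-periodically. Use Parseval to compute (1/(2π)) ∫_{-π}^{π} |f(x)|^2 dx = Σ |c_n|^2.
Σ |c_n|^2 = 13/2

Expand |f|^2 and use orthogonality of {sin(nx), cos(mx)} on [-π, π]:
  ∫_{-π}^{π} sin(nx)^2 dx = π, ∫ cos(mx)^2 dx = π, and cross terms integrate to 0.
So ∫_{-π}^{π} f(x)^2 dx = 3^2 · π + 2^2 · π = (9 + 4)π.
Divide by 2π: (9 + 4)/2 = 13/2.
By Parseval, this equals Σ |c_n|^2.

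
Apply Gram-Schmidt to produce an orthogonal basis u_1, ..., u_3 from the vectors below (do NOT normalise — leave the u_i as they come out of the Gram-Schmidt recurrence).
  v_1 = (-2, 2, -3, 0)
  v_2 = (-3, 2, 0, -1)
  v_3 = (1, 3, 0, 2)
Orthogonal basis:
  u_1 = (-2, 2, -3, 0)
  u_2 = (-31/17, 14/17, 30/17, -1)
  u_3 = (7/6, 8/3, 1, 11/6)

Apply the Gram-Schmidt recurrence
  u_1 = v_1
  u_i = v_i − Σ_{j<i} ((v_i · u_j) / (u_j · u_j)) · u_j.

Step by step this gives:
  u_1 = (-2, 2, -3, 0)
  u_2 = (-31/17, 14/17, 30/17, -1)
  u_3 = (7/6, 8/3, 1, 11/6)

Orthogonality check:
  u_2 · u_1 = 0 (should be 0)
  u_3 · u_1 = 0 (should be 0)
  u_3 · u_2 = 0 (should be 0)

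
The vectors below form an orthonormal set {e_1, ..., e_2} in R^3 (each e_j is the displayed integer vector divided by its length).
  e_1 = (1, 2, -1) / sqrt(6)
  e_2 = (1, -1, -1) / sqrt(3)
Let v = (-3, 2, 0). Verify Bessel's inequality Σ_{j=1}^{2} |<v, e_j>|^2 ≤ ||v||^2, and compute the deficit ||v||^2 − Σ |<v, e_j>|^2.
Σ |<v, e_j>|^2 = 17/2; ||v||^2 = 13; deficit = 9/2

Write each e_j = u_j / sqrt(<u_j, u_j>) where u_j is the displayed integer vector. Then <v, e_j> = <v, u_j> / sqrt(<u_j, u_j>), so |<v, e_j>|^2 = <v, u_j>^2 / <u_j, u_j>.
Coefficients: <v, e_1> = 1/sqrt(6), <v, e_2> = -5/sqrt(3).
Square and sum: Σ |<v, e_j>|^2 = 17/2.
Compute ||v||^2 = v·v = 13.
Deficit = 13 − 17/2 = 9/2 ≥ 0, confirming Bessel's inequality. (The deficit equals ||v − Σ <v,e_j> e_j||^2, the squared distance from v to span{e_j}.)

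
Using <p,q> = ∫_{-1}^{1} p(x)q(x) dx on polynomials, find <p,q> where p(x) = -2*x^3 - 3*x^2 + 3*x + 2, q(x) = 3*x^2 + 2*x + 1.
<p,q> = 24/5

Expand the product: p(x)·q(x) = -6*x^5 - 13*x^4 + x^3 + 9*x^2 + 7*x + 2.
∫_{-1}^{1} of each monomial x^k gives [2/(k+1) if k even, 0 if k odd]. Integrating term-by-term (or equivalently evaluating the antiderivative F(x) = -x^6 - 13*x^5/5 + x^4/4 + 3*x^3 + 7*x^2/2 + 2*x at the endpoints):
  F(1) − F(−1) = 103/20 − (7/20) = 24/5.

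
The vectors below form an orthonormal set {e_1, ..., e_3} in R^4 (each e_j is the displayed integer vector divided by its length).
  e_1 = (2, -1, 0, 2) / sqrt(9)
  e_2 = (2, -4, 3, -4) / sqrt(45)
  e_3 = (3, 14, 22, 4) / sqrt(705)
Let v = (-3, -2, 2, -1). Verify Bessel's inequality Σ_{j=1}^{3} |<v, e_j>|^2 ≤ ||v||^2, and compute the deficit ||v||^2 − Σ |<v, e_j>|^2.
Σ |<v, e_j>|^2 = 339/47; ||v||^2 = 18; deficit = 507/47

Write each e_j = u_j / sqrt(<u_j, u_j>) where u_j is the displayed integer vector. Then <v, e_j> = <v, u_j> / sqrt(<u_j, u_j>), so |<v, e_j>|^2 = <v, u_j>^2 / <u_j, u_j>.
Coefficients: <v, e_1> = -6/sqrt(9), <v, e_2> = 12/sqrt(45), <v, e_3> = 3/sqrt(705).
Square and sum: Σ |<v, e_j>|^2 = 339/47.
Compute ||v||^2 = v·v = 18.
Deficit = 18 − 339/47 = 507/47 ≥ 0, confirming Bessel's inequality. (The deficit equals ||v − Σ <v,e_j> e_j||^2, the squared distance from v to span{e_j}.)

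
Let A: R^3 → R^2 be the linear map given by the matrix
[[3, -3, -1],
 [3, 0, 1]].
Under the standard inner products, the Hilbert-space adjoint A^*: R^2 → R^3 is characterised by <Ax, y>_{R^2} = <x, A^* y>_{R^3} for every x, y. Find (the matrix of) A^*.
A^* = A^T =
[[3, 3],
 [-3, 0],
 [-1, 1]]

For real matrices with standard dot products, the defining identity <Ax, y> = <x, A^* y> gives (Ax)^T y = x^T (A^*) y, i.e. x^T A^T y = x^T (A^*) y. Since this holds for all x, y, we must have A^* = A^T. Therefore
A^* =
[[3, 3],
 [-3, 0],
 [-1, 1]].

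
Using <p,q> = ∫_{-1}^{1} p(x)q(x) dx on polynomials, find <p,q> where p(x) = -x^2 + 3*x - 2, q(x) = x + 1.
<p,q> = -8/3

Expand the product: p(x)·q(x) = -x^3 + 2*x^2 + x - 2.
∫_{-1}^{1} of each monomial x^k gives [2/(k+1) if k even, 0 if k odd]. Integrating term-by-term (or equivalently evaluating the antiderivative F(x) = -x^4/4 + 2*x^3/3 + x^2/2 - 2*x at the endpoints):
  F(1) − F(−1) = -13/12 − (19/12) = -8/3.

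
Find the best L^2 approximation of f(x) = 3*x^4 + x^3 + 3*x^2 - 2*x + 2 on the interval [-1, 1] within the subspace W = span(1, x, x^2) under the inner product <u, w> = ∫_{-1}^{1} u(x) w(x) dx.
g(x) = 39*x^2/7 - 7*x/5 + 61/35

The best approximation g ∈ W is the orthogonal projection of f onto W. Writing g = a_0 + a_1 x + a_2 x^2, the coefficients solve the normal equations G · a = b where
  G_{ij} = <φ_i, φ_j> and b_i = <f, φ_i>, with φ_0 = 1, φ_1 = x, φ_2 = x^2.
G =
  [2, 0, 2/3]
  [0, 2/3, 0]
  [2/3, 0, 2/5],
b = (36/5, -14/15, 356/105).
Solving gives a_0 = 61/35, a_1 = -7/5, a_2 = 39/7, so
  g(x) = 39*x^2/7 - 7*x/5 + 61/35.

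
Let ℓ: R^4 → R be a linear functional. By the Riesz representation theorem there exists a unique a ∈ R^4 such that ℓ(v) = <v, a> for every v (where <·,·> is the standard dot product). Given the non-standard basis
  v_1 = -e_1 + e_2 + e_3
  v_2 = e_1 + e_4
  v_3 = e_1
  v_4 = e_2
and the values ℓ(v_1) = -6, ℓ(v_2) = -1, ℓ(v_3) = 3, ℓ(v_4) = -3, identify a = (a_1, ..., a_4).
a = (3, -3, 0, -4)

Write a = (a_1, ..., a_4) in the standard basis. For each basis vector v_i, ℓ(v_i) = <v_i, a> is a linear equation in the a_j's. Collect the n equations into a matrix system V a = ℓ, where row i of V is v_i (expressed in the standard basis). Since V is invertible (lower-triangular with 1s on the diagonal, up to permutation), solve by back-substitution:
  V =
[[-1, 1, 1, 0],
 [1, 0, 0, 1],
 [1, 0, 0, 0],
 [0, 1, 0, 0]]
  V a = (-6, -1, 3, -3)
Solving gives a = (3, -3, 0, -4).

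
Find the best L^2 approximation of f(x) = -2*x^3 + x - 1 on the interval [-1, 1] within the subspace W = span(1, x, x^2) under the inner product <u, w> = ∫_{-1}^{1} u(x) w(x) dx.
g(x) = -x/5 - 1

The best approximation g ∈ W is the orthogonal projection of f onto W. Writing g = a_0 + a_1 x + a_2 x^2, the coefficients solve the normal equations G · a = b where
  G_{ij} = <φ_i, φ_j> and b_i = <f, φ_i>, with φ_0 = 1, φ_1 = x, φ_2 = x^2.
G =
  [2, 0, 2/3]
  [0, 2/3, 0]
  [2/3, 0, 2/5],
b = (-2, -2/15, -2/3).
Solving gives a_0 = -1, a_1 = -1/5, a_2 = 0, so
  g(x) = -x/5 - 1.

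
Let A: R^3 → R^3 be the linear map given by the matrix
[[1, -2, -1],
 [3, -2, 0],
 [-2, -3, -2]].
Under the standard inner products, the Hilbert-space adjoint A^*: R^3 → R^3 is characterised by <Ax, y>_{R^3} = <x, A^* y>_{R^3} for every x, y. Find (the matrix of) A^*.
A^* = A^T =
[[1, 3, -2],
 [-2, -2, -3],
 [-1, 0, -2]]

For real matrices with standard dot products, the defining identity <Ax, y> = <x, A^* y> gives (Ax)^T y = x^T (A^*) y, i.e. x^T A^T y = x^T (A^*) y. Since this holds for all x, y, we must have A^* = A^T. Therefore
A^* =
[[1, 3, -2],
 [-2, -2, -3],
 [-1, 0, -2]].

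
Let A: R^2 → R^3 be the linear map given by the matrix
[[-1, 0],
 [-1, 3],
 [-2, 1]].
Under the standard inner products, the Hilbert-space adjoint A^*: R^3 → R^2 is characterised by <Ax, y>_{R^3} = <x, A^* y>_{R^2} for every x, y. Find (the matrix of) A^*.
A^* = A^T =
[[-1, -1, -2],
 [0, 3, 1]]

For real matrices with standard dot products, the defining identity <Ax, y> = <x, A^* y> gives (Ax)^T y = x^T (A^*) y, i.e. x^T A^T y = x^T (A^*) y. Since this holds for all x, y, we must have A^* = A^T. Therefore
A^* =
[[-1, -1, -2],
 [0, 3, 1]].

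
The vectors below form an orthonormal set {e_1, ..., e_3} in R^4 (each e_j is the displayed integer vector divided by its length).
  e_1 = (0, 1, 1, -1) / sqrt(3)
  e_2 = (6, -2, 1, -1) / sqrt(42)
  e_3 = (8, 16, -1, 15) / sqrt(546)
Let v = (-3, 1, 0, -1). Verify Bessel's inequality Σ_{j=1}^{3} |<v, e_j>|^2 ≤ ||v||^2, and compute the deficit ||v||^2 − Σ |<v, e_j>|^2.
Σ |<v, e_j>|^2 = 425/39; ||v||^2 = 11; deficit = 4/39

Write each e_j = u_j / sqrt(<u_j, u_j>) where u_j is the displayed integer vector. Then <v, e_j> = <v, u_j> / sqrt(<u_j, u_j>), so |<v, e_j>|^2 = <v, u_j>^2 / <u_j, u_j>.
Coefficients: <v, e_1> = 2/sqrt(3), <v, e_2> = -19/sqrt(42), <v, e_3> = -23/sqrt(546).
Square and sum: Σ |<v, e_j>|^2 = 425/39.
Compute ||v||^2 = v·v = 11.
Deficit = 11 − 425/39 = 4/39 ≥ 0, confirming Bessel's inequality. (The deficit equals ||v − Σ <v,e_j> e_j||^2, the squared distance from v to span{e_j}.)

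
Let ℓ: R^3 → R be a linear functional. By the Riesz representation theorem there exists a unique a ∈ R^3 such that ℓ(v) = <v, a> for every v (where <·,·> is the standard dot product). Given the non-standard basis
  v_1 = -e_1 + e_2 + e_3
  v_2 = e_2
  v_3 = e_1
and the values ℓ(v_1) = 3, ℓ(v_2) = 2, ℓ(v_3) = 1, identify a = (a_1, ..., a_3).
a = (1, 2, 2)

Write a = (a_1, ..., a_3) in the standard basis. For each basis vector v_i, ℓ(v_i) = <v_i, a> is a linear equation in the a_j's. Collect the n equations into a matrix system V a = ℓ, where row i of V is v_i (expressed in the standard basis). Since V is invertible (lower-triangular with 1s on the diagonal, up to permutation), solve by back-substitution:
  V =
[[-1, 1, 1],
 [0, 1, 0],
 [1, 0, 0]]
  V a = (3, 2, 1)
Solving gives a = (1, 2, 2).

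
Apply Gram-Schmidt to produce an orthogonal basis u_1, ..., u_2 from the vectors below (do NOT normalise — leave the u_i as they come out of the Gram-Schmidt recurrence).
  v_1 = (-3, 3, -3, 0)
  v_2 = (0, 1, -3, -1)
Orthogonal basis:
  u_1 = (-3, 3, -3, 0)
  u_2 = (4/3, -1/3, -5/3, -1)

Apply the Gram-Schmidt recurrence
  u_1 = v_1
  u_i = v_i − Σ_{j<i} ((v_i · u_j) / (u_j · u_j)) · u_j.

Step by step this gives:
  u_1 = (-3, 3, -3, 0)
  u_2 = (4/3, -1/3, -5/3, -1)

Orthogonality check:
  u_2 · u_1 = 0 (should be 0)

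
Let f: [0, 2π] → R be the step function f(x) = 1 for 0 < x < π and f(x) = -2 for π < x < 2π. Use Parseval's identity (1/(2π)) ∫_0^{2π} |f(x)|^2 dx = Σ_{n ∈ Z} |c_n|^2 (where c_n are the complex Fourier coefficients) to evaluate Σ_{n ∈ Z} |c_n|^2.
Σ |c_n|^2 = 5/2

Parseval equates the L^2 energy of f (normalised by 1/(2π)) with the ℓ^2 sum of its Fourier coefficients: (1/(2π)) ∫_0^{2π} |f|^2 = Σ |c_n|^2.
Compute the left side: (1/(2π)) [∫_0^π 1^2 dx + ∫_π^{2π} (-2)^2 dx] = (1/(2π)) · (1π + 4π) = (1 + 4)/2 = 5/2.
So Σ_{n ∈ Z} |c_n|^2 = 5/2.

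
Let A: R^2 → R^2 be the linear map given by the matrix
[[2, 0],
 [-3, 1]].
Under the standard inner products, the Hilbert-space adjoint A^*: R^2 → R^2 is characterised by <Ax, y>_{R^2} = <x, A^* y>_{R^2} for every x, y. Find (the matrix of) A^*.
A^* = A^T =
[[2, -3],
 [0, 1]]

For real matrices with standard dot products, the defining identity <Ax, y> = <x, A^* y> gives (Ax)^T y = x^T (A^*) y, i.e. x^T A^T y = x^T (A^*) y. Since this holds for all x, y, we must have A^* = A^T. Therefore
A^* =
[[2, -3],
 [0, 1]].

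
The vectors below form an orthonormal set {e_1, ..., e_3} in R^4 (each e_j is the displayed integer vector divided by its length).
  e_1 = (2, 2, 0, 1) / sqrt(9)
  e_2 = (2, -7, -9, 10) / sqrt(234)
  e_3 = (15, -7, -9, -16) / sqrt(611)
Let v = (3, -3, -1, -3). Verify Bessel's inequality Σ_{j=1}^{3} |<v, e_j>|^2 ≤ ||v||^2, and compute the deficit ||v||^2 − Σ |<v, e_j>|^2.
Σ |<v, e_j>|^2 = 1218/47; ||v||^2 = 28; deficit = 98/47

Write each e_j = u_j / sqrt(<u_j, u_j>) where u_j is the displayed integer vector. Then <v, e_j> = <v, u_j> / sqrt(<u_j, u_j>), so |<v, e_j>|^2 = <v, u_j>^2 / <u_j, u_j>.
Coefficients: <v, e_1> = -3/sqrt(9), <v, e_2> = 6/sqrt(234), <v, e_3> = 123/sqrt(611).
Square and sum: Σ |<v, e_j>|^2 = 1218/47.
Compute ||v||^2 = v·v = 28.
Deficit = 28 − 1218/47 = 98/47 ≥ 0, confirming Bessel's inequality. (The deficit equals ||v − Σ <v,e_j> e_j||^2, the squared distance from v to span{e_j}.)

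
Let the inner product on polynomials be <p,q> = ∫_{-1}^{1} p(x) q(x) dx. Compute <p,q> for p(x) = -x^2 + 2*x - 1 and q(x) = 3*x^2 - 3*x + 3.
<p,q> = -76/5

Expand the product: p(x)·q(x) = -3*x^4 + 9*x^3 - 12*x^2 + 9*x - 3.
∫_{-1}^{1} of each monomial x^k gives [2/(k+1) if k even, 0 if k odd]. Integrating term-by-term (or equivalently evaluating the antiderivative F(x) = -3*x^5/5 + 9*x^4/4 - 4*x^3 + 9*x^2/2 - 3*x at the endpoints):
  F(1) − F(−1) = -17/20 − (287/20) = -76/5.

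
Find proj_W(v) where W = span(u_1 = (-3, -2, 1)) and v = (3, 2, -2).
proj_W(v) = (45/14, 15/7, -15/14)

Set up U = [u_1 | ... | u_1] ∈ R^(3×1). The projector onto W = col(U) is P = U (U^T U)^(-1) U^T.
Compute U^T U =
  [14],
and U^T v = (-15).
Solve U^T U · c = U^T v for the coefficients: c = (-15/14). The projection is proj_W(v) = U c.
Check: (v - proj_W(v)) · u_1 = 0  (should be 0).
Result: proj_W(v) = (45/14, 15/7, -15/14).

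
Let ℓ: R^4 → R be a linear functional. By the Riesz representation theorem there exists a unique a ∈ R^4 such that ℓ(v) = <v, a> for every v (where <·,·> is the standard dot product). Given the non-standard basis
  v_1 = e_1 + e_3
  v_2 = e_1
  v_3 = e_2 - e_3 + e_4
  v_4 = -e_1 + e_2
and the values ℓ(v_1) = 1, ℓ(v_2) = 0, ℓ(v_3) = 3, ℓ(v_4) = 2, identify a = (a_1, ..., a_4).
a = (0, 2, 1, 2)

Write a = (a_1, ..., a_4) in the standard basis. For each basis vector v_i, ℓ(v_i) = <v_i, a> is a linear equation in the a_j's. Collect the n equations into a matrix system V a = ℓ, where row i of V is v_i (expressed in the standard basis). Since V is invertible (lower-triangular with 1s on the diagonal, up to permutation), solve by back-substitution:
  V =
[[1, 0, 1, 0],
 [1, 0, 0, 0],
 [0, 1, -1, 1],
 [-1, 1, 0, 0]]
  V a = (1, 0, 3, 2)
Solving gives a = (0, 2, 1, 2).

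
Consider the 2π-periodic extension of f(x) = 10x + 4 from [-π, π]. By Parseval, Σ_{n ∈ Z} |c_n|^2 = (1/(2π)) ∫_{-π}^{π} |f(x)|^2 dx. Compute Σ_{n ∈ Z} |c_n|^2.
Σ |c_n|^2 = 100π^2/3 + 16

Expand and integrate term by term over [-π, π]:
  ∫ (10x)^2 dx = 100·(2π^3/3); ∫ 2·10·(4)·x dx = 0 (odd integrand); ∫ 4^2 dx = 16·2π.
So (1/(2π)) ∫_{-π}^{π} (10x + 4)^2 dx = 100π^2/3 + 16 = 100π^2/3 + 16.
Parseval ⇒ Σ |c_n|^2 = 100π^2/3 + 16.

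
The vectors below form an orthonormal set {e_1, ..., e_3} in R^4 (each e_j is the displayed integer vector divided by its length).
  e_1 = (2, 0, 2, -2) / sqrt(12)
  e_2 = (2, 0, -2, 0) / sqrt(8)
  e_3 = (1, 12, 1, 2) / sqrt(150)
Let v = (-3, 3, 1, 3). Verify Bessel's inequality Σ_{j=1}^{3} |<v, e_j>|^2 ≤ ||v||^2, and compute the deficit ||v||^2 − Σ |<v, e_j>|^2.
Σ |<v, e_j>|^2 = 27; ||v||^2 = 28; deficit = 1

Write each e_j = u_j / sqrt(<u_j, u_j>) where u_j is the displayed integer vector. Then <v, e_j> = <v, u_j> / sqrt(<u_j, u_j>), so |<v, e_j>|^2 = <v, u_j>^2 / <u_j, u_j>.
Coefficients: <v, e_1> = -10/sqrt(12), <v, e_2> = -8/sqrt(8), <v, e_3> = 40/sqrt(150).
Square and sum: Σ |<v, e_j>|^2 = 27.
Compute ||v||^2 = v·v = 28.
Deficit = 28 − 27 = 1 ≥ 0, confirming Bessel's inequality. (The deficit equals ||v − Σ <v,e_j> e_j||^2, the squared distance from v to span{e_j}.)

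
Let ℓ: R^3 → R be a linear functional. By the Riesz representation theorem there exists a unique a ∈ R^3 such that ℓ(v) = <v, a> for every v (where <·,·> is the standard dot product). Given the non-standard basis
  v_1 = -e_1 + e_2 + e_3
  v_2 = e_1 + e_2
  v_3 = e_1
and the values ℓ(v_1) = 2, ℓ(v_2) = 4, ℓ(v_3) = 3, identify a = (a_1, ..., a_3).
a = (3, 1, 4)

Write a = (a_1, ..., a_3) in the standard basis. For each basis vector v_i, ℓ(v_i) = <v_i, a> is a linear equation in the a_j's. Collect the n equations into a matrix system V a = ℓ, where row i of V is v_i (expressed in the standard basis). Since V is invertible (lower-triangular with 1s on the diagonal, up to permutation), solve by back-substitution:
  V =
[[-1, 1, 1],
 [1, 1, 0],
 [1, 0, 0]]
  V a = (2, 4, 3)
Solving gives a = (3, 1, 4).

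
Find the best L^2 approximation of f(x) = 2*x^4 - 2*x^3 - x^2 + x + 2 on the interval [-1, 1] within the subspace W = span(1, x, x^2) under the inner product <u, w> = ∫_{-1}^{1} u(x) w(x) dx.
g(x) = 5*x^2/7 - x/5 + 64/35

The best approximation g ∈ W is the orthogonal projection of f onto W. Writing g = a_0 + a_1 x + a_2 x^2, the coefficients solve the normal equations G · a = b where
  G_{ij} = <φ_i, φ_j> and b_i = <f, φ_i>, with φ_0 = 1, φ_1 = x, φ_2 = x^2.
G =
  [2, 0, 2/3]
  [0, 2/3, 0]
  [2/3, 0, 2/5],
b = (62/15, -2/15, 158/105).
Solving gives a_0 = 64/35, a_1 = -1/5, a_2 = 5/7, so
  g(x) = 5*x^2/7 - x/5 + 64/35.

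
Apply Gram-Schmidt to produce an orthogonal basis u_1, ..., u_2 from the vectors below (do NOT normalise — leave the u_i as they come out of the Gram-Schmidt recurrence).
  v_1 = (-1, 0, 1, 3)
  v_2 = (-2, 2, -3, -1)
Orthogonal basis:
  u_1 = (-1, 0, 1, 3)
  u_2 = (-26/11, 2, -29/11, 1/11)

Apply the Gram-Schmidt recurrence
  u_1 = v_1
  u_i = v_i − Σ_{j<i} ((v_i · u_j) / (u_j · u_j)) · u_j.

Step by step this gives:
  u_1 = (-1, 0, 1, 3)
  u_2 = (-26/11, 2, -29/11, 1/11)

Orthogonality check:
  u_2 · u_1 = 0 (should be 0)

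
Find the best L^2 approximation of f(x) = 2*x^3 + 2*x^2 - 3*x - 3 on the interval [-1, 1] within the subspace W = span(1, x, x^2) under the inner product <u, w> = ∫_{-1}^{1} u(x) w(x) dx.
g(x) = 2*x^2 - 9*x/5 - 3

The best approximation g ∈ W is the orthogonal projection of f onto W. Writing g = a_0 + a_1 x + a_2 x^2, the coefficients solve the normal equations G · a = b where
  G_{ij} = <φ_i, φ_j> and b_i = <f, φ_i>, with φ_0 = 1, φ_1 = x, φ_2 = x^2.
G =
  [2, 0, 2/3]
  [0, 2/3, 0]
  [2/3, 0, 2/5],
b = (-14/3, -6/5, -6/5).
Solving gives a_0 = -3, a_1 = -9/5, a_2 = 2, so
  g(x) = 2*x^2 - 9*x/5 - 3.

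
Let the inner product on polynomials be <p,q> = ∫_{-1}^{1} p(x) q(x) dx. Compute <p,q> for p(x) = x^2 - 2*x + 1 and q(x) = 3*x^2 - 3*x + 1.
<p,q> = 148/15

Expand the product: p(x)·q(x) = 3*x^4 - 9*x^3 + 10*x^2 - 5*x + 1.
∫_{-1}^{1} of each monomial x^k gives [2/(k+1) if k even, 0 if k odd]. Integrating term-by-term (or equivalently evaluating the antiderivative F(x) = 3*x^5/5 - 9*x^4/4 + 10*x^3/3 - 5*x^2/2 + x at the endpoints):
  F(1) − F(−1) = 11/60 − (-581/60) = 148/15.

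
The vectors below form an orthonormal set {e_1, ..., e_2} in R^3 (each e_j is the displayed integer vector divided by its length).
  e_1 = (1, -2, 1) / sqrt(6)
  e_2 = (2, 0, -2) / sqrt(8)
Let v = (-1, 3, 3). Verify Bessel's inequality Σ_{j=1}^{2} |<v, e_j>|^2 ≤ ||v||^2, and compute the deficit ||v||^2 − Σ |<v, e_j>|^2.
Σ |<v, e_j>|^2 = 32/3; ||v||^2 = 19; deficit = 25/3

Write each e_j = u_j / sqrt(<u_j, u_j>) where u_j is the displayed integer vector. Then <v, e_j> = <v, u_j> / sqrt(<u_j, u_j>), so |<v, e_j>|^2 = <v, u_j>^2 / <u_j, u_j>.
Coefficients: <v, e_1> = -4/sqrt(6), <v, e_2> = -8/sqrt(8).
Square and sum: Σ |<v, e_j>|^2 = 32/3.
Compute ||v||^2 = v·v = 19.
Deficit = 19 − 32/3 = 25/3 ≥ 0, confirming Bessel's inequality. (The deficit equals ||v − Σ <v,e_j> e_j||^2, the squared distance from v to span{e_j}.)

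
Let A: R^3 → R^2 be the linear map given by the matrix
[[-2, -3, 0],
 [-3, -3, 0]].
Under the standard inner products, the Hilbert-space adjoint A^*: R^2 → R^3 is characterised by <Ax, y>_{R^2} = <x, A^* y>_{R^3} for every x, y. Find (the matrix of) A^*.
A^* = A^T =
[[-2, -3],
 [-3, -3],
 [0, 0]]

For real matrices with standard dot products, the defining identity <Ax, y> = <x, A^* y> gives (Ax)^T y = x^T (A^*) y, i.e. x^T A^T y = x^T (A^*) y. Since this holds for all x, y, we must have A^* = A^T. Therefore
A^* =
[[-2, -3],
 [-3, -3],
 [0, 0]].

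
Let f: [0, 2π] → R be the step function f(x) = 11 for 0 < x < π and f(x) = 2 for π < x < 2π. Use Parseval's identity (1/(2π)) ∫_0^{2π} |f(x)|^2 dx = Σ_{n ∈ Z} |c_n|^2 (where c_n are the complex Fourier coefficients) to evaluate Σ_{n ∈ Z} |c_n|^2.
Σ |c_n|^2 = 125/2

Parseval equates the L^2 energy of f (normalised by 1/(2π)) with the ℓ^2 sum of its Fourier coefficients: (1/(2π)) ∫_0^{2π} |f|^2 = Σ |c_n|^2.
Compute the left side: (1/(2π)) [∫_0^π 11^2 dx + ∫_π^{2π} 2^2 dx] = (1/(2π)) · (121π + 4π) = (121 + 4)/2 = 125/2.
So Σ_{n ∈ Z} |c_n|^2 = 125/2.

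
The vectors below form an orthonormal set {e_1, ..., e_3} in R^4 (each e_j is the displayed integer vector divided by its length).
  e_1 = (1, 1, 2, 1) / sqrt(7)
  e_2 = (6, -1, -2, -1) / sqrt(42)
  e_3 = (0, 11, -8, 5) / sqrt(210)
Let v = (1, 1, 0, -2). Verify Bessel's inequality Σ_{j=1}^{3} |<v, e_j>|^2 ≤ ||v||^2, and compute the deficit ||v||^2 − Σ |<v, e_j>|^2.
Σ |<v, e_j>|^2 = 41/35; ||v||^2 = 6; deficit = 169/35

Write each e_j = u_j / sqrt(<u_j, u_j>) where u_j is the displayed integer vector. Then <v, e_j> = <v, u_j> / sqrt(<u_j, u_j>), so |<v, e_j>|^2 = <v, u_j>^2 / <u_j, u_j>.
Coefficients: <v, e_1> = 0/sqrt(7), <v, e_2> = 7/sqrt(42), <v, e_3> = 1/sqrt(210).
Square and sum: Σ |<v, e_j>|^2 = 41/35.
Compute ||v||^2 = v·v = 6.
Deficit = 6 − 41/35 = 169/35 ≥ 0, confirming Bessel's inequality. (The deficit equals ||v − Σ <v,e_j> e_j||^2, the squared distance from v to span{e_j}.)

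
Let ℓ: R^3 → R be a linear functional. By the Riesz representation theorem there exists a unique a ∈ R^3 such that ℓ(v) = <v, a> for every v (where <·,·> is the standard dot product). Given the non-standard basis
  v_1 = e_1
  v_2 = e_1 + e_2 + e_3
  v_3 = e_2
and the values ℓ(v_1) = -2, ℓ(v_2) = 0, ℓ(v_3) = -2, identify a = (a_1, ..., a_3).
a = (-2, -2, 4)

Write a = (a_1, ..., a_3) in the standard basis. For each basis vector v_i, ℓ(v_i) = <v_i, a> is a linear equation in the a_j's. Collect the n equations into a matrix system V a = ℓ, where row i of V is v_i (expressed in the standard basis). Since V is invertible (lower-triangular with 1s on the diagonal, up to permutation), solve by back-substitution:
  V =
[[1, 0, 0],
 [1, 1, 1],
 [0, 1, 0]]
  V a = (-2, 0, -2)
Solving gives a = (-2, -2, 4).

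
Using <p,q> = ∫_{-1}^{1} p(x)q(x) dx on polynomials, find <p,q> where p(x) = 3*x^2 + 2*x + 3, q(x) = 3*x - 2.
<p,q> = -12

Expand the product: p(x)·q(x) = 9*x^3 + 5*x - 6.
∫_{-1}^{1} of each monomial x^k gives [2/(k+1) if k even, 0 if k odd]. Integrating term-by-term (or equivalently evaluating the antiderivative F(x) = 9*x^4/4 + 5*x^2/2 - 6*x at the endpoints):
  F(1) − F(−1) = -5/4 − (43/4) = -12.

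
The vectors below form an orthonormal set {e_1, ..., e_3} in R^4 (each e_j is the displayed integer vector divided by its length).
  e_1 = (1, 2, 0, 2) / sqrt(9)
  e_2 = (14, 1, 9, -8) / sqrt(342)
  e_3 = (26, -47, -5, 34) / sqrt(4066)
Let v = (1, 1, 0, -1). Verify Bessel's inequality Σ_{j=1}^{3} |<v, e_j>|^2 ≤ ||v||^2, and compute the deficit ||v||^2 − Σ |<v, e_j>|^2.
Σ |<v, e_j>|^2 = 257/107; ||v||^2 = 3; deficit = 64/107

Write each e_j = u_j / sqrt(<u_j, u_j>) where u_j is the displayed integer vector. Then <v, e_j> = <v, u_j> / sqrt(<u_j, u_j>), so |<v, e_j>|^2 = <v, u_j>^2 / <u_j, u_j>.
Coefficients: <v, e_1> = 1/sqrt(9), <v, e_2> = 23/sqrt(342), <v, e_3> = -55/sqrt(4066).
Square and sum: Σ |<v, e_j>|^2 = 257/107.
Compute ||v||^2 = v·v = 3.
Deficit = 3 − 257/107 = 64/107 ≥ 0, confirming Bessel's inequality. (The deficit equals ||v − Σ <v,e_j> e_j||^2, the squared distance from v to span{e_j}.)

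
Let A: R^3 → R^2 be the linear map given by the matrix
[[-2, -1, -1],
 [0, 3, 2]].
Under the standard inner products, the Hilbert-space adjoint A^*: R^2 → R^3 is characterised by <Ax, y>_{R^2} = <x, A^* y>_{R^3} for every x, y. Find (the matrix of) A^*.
A^* = A^T =
[[-2, 0],
 [-1, 3],
 [-1, 2]]

For real matrices with standard dot products, the defining identity <Ax, y> = <x, A^* y> gives (Ax)^T y = x^T (A^*) y, i.e. x^T A^T y = x^T (A^*) y. Since this holds for all x, y, we must have A^* = A^T. Therefore
A^* =
[[-2, 0],
 [-1, 3],
 [-1, 2]].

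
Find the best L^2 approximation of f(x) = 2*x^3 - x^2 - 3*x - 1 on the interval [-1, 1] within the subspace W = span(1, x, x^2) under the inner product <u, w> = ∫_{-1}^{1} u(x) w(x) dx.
g(x) = -x^2 - 9*x/5 - 1

The best approximation g ∈ W is the orthogonal projection of f onto W. Writing g = a_0 + a_1 x + a_2 x^2, the coefficients solve the normal equations G · a = b where
  G_{ij} = <φ_i, φ_j> and b_i = <f, φ_i>, with φ_0 = 1, φ_1 = x, φ_2 = x^2.
G =
  [2, 0, 2/3]
  [0, 2/3, 0]
  [2/3, 0, 2/5],
b = (-8/3, -6/5, -16/15).
Solving gives a_0 = -1, a_1 = -9/5, a_2 = -1, so
  g(x) = -x^2 - 9*x/5 - 1.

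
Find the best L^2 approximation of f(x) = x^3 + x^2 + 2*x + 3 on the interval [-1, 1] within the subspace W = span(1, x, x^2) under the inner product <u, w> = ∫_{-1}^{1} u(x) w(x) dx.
g(x) = x^2 + 13*x/5 + 3

The best approximation g ∈ W is the orthogonal projection of f onto W. Writing g = a_0 + a_1 x + a_2 x^2, the coefficients solve the normal equations G · a = b where
  G_{ij} = <φ_i, φ_j> and b_i = <f, φ_i>, with φ_0 = 1, φ_1 = x, φ_2 = x^2.
G =
  [2, 0, 2/3]
  [0, 2/3, 0]
  [2/3, 0, 2/5],
b = (20/3, 26/15, 12/5).
Solving gives a_0 = 3, a_1 = 13/5, a_2 = 1, so
  g(x) = x^2 + 13*x/5 + 3.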